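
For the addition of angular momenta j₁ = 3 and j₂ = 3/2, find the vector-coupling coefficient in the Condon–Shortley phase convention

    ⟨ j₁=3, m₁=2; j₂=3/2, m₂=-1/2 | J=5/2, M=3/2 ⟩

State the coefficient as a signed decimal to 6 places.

j₁+j₂−J=2  J+j₁−j₂=4  J−j₁+j₂=1  j₁+j₂+J+1=8
(j₁±m₁, j₂±m₂, J±M) = (5,1,1,2,4,1)
P² = 288/7
sum k=0..1:
  [0] +1/12 = 1/12
  [1] −1/24 = -1/24
S = 1/24
C² = P²·S² = 1/14 ; C = +0.267261

+√(1/14) ≈ +0.267261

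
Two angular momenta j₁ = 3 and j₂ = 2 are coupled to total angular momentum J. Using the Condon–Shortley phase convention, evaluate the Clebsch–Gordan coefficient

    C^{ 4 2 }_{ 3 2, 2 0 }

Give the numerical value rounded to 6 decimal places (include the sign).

√[9·1!5!3!/10! · 5!1!2!2!6!2!] = √(8640/7)
  +(−1)^0/∏(0,1,1,2,4,1)! = 1/48  (running 1/48)
  +(−1)^1/∏(1,0,0,1,5,2)! = -1/240  (running 1/60)
⟨..|..⟩ = √(8640/7)·(1/60) = +0.585540

+0.585540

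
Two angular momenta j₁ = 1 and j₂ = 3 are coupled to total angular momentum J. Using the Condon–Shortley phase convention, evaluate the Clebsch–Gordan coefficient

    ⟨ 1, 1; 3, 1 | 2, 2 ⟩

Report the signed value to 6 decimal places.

√[5·2!0!4!/7! · 2!0!4!2!4!0!] = √(768/7)
  +(−1)^0/∏(0,2,0,4,0,0)! = 1/48  (running 1/48)
⟨..|..⟩ = √(768/7)·(1/48) = +0.218218

+√(1/21) ≈ +0.218218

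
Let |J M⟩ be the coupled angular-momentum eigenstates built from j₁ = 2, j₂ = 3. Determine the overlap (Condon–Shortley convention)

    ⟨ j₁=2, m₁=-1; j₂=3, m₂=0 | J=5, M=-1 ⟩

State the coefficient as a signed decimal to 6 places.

√[11·0!4!6!/11! · 1!3!3!3!4!6!] = √(124416/7)
  +(−1)^0/∏(0,0,3,3,1,3)! = 1/216  (running 1/216)
⟨..|..⟩ = √(124416/7)·(1/216) = +0.617213

+√(8/21) ≈ +0.617213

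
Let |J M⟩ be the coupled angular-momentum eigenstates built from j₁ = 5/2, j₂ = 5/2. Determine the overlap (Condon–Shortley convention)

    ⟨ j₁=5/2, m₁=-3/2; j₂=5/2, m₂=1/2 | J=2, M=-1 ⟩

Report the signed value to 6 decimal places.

j₁+j₂−J=3  J+j₁−j₂=2  J−j₁+j₂=2  j₁+j₂+J+1=8
(j₁±m₁, j₂±m₂, J±M) = (1,4,3,2,1,3)
P² = 36/7
sum k=2..3:
  [2] +1/4 = 1/4
  [3] −1/12 = -1/12
S = 1/6
C² = P²·S² = 1/7 ; C = +0.377964

+√(1/7) ≈ +0.377964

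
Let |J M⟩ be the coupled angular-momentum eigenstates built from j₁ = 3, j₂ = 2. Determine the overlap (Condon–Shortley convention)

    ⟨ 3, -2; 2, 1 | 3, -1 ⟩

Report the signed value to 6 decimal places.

√[7·2!4!2!/9! · 1!5!3!1!2!4!] = √(64)
  +(−1)^1/∏(1,1,4,2,0,0)! = -1/48  (running -1/48)
  +(−1)^2/∏(2,0,3,1,1,1)! = 1/12  (running 1/16)
⟨..|..⟩ = √(64)·(1/16) = +0.500000

+√(1/4) ≈ +0.500000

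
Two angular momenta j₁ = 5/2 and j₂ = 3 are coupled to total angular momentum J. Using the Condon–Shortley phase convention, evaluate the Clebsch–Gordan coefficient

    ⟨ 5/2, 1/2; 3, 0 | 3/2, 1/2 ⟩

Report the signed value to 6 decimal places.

+√(4/35) = +0.338062

j₁+j₂−J=4  J+j₁−j₂=1  J−j₁+j₂=2  j₁+j₂+J+1=8
(j₁±m₁, j₂±m₂, J±M) = (3,2,3,3,2,1)
P² = 144/35
sum k=1..2:
  [1] −1/12 = -1/12
  [2] +1/4 = 1/4
S = 1/6
C² = P²·S² = 4/35 ; C = +0.338062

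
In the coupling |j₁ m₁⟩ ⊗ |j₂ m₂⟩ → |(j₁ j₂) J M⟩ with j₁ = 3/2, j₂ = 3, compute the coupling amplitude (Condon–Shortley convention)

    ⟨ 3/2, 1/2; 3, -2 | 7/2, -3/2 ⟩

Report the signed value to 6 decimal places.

√[8·1!2!5!/9! · 2!1!1!5!2!5!] = √(6400/21)
  +(−1)^0/∏(0,1,1,1,1,4)! = 1/24  (running 1/24)
  +(−1)^1/∏(1,0,0,0,2,5)! = -1/240  (running 3/80)
⟨..|..⟩ = √(6400/21)·(3/80) = +0.654654

+√(3/7) ≈ +0.654654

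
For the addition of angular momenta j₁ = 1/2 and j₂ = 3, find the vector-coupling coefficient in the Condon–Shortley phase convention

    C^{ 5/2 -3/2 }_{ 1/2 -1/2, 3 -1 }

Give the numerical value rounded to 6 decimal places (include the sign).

−√(2/7) = -0.534522

j₁+j₂−J=1  J+j₁−j₂=0  J−j₁+j₂=5  j₁+j₂+J+1=7
(j₁±m₁, j₂±m₂, J±M) = (0,1,2,4,1,4)
P² = 1152/7
sum k=1..1:
  [1] −1/24 = -1/24
S = -1/24
C² = P²·S² = 2/7 ; C = -0.534522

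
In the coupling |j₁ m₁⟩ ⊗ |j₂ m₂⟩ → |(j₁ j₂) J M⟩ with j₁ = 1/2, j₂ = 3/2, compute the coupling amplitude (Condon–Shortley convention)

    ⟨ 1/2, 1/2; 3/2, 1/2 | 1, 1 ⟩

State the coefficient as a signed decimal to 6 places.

√[3·1!0!2!/4! · 1!0!2!1!2!0!] = √(1)
  +(−1)^0/∏(0,1,0,2,0,0)! = 1/2  (running 1/2)
⟨..|..⟩ = √(1)·(1/2) = +0.500000

+0.500000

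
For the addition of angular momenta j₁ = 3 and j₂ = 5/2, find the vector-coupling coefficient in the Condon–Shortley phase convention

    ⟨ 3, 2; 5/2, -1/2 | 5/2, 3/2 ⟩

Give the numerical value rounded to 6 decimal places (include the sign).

√[6·3!3!2!/9! · 5!1!2!3!4!1!] = √(288/7)
  +(−1)^0/∏(0,3,1,2,2,0)! = 1/24  (running 1/24)
  +(−1)^1/∏(1,2,0,1,3,1)! = -1/12  (running -1/24)
⟨..|..⟩ = √(288/7)·(-1/24) = -0.267261

−√(1/14) ≈ -0.267261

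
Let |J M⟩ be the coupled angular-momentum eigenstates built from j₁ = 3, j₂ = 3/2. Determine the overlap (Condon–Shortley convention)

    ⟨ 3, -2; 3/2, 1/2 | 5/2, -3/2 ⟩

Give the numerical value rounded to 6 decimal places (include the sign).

triangle: 2!*4!*1!/8! = 48/40320
(j±m)!: 1!*5!*2!*1!*1!*4! = 5760
prefactor² = (2J+1)*Δ*N² = 288/7
  k=1: −1/(1!*1!*4!*1!*0!*0!) = -1/24
  k=2: +1/(2!*0!*3!*0!*1!*1!) = 1/12
Σ = 1/24  ⇒  CG² = 288/7*1/24² = 1/14
CG = +√(1/14) = +0.267261

+0.267261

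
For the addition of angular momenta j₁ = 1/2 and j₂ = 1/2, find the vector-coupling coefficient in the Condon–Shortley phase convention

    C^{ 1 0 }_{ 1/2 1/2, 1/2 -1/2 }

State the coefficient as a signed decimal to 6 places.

√[3·0!1!1!/3! · 1!0!0!1!1!1!] = √(1/2)
  +(−1)^0/∏(0,0,0,0,1,1)! = 1  (running 1)
⟨..|..⟩ = √(1/2)·(1) = +0.707107

+0.707107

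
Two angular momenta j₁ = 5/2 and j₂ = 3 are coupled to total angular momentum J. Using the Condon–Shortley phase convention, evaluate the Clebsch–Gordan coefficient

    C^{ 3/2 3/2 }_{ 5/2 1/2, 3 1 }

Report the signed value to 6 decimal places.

+√(9/35) ≈ +0.507093

√[4·4!1!2!/8! · 3!2!4!2!3!0!] = √(576/35)
  +(−1)^2/∏(2,2,0,2,1,0)! = 1/8  (running 1/8)
⟨..|..⟩ = √(576/35)·(1/8) = +0.507093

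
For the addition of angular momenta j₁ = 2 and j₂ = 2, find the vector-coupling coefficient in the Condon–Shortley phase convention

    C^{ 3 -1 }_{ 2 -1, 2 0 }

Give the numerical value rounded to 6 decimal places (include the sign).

−√(1/5) = -0.447214

√[7·1!3!3!/8! · 1!3!2!2!2!4!] = √(36/5)
  +(−1)^0/∏(0,1,3,2,0,1)! = 1/12  (running 1/12)
  +(−1)^1/∏(1,0,2,1,1,2)! = -1/4  (running -1/6)
⟨..|..⟩ = √(36/5)·(-1/6) = -0.447214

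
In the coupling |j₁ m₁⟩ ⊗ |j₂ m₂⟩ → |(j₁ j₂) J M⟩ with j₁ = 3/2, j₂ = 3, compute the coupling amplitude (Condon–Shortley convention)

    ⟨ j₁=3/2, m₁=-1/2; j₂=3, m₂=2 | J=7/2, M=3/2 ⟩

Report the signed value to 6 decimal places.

√[8·1!2!5!/9! · 1!2!5!1!5!2!] = √(6400/21)
  +(−1)^0/∏(0,1,2,5,0,0)! = 1/240  (running 1/240)
  +(−1)^1/∏(1,0,1,4,1,1)! = -1/24  (running -3/80)
⟨..|..⟩ = √(6400/21)·(-3/80) = -0.654654

-0.654654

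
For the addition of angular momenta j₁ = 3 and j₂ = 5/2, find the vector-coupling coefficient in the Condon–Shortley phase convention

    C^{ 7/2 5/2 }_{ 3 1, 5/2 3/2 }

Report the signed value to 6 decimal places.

√[8·2!4!3!/10! · 4!2!4!1!6!1!] = √(18432/35)
  +(−1)^1/∏(1,1,1,3,3,0)! = -1/36  (running -1/36)
  +(−1)^2/∏(2,0,0,2,4,1)! = 1/96  (running -5/288)
⟨..|..⟩ = √(18432/35)·(-5/288) = -0.398410

−√(10/63) ≈ -0.398410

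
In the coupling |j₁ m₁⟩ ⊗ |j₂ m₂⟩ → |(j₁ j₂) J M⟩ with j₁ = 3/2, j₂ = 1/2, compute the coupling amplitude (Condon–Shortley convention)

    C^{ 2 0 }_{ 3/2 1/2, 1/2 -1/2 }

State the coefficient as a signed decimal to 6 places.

+√(1/2) ≈ +0.707107

triangle: 0!*3!*1!/5! = 6/120
(j±m)!: 2!*1!*0!*1!*2!*2! = 8
prefactor² = (2J+1)*Δ*N² = 2
  k=0: +1/(0!*0!*1!*0!*2!*1!) = 1/2
Σ = 1/2  ⇒  CG² = 2*1/2² = 1/2
CG = +√(1/2) = +0.707107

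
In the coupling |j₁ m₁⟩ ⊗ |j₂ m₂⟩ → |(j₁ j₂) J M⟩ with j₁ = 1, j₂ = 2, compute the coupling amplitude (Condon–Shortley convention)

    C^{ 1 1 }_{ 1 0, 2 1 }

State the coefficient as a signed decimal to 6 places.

triangle: 2!*0!*2!/5! = 4/120
(j±m)!: 1!*1!*3!*1!*2!*0! = 12
prefactor² = (2J+1)*Δ*N² = 6/5
  k=1: −1/(1!*1!*0!*2!*0!*0!) = -1/2
Σ = -1/2  ⇒  CG² = 6/5*(-1/2)² = 3/10
CG = −√(3/10) = -0.547723

−√(3/10) = -0.547723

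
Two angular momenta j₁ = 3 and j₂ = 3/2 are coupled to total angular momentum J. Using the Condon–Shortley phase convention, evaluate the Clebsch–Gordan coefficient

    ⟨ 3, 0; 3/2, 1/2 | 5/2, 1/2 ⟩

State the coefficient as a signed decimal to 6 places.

-0.414039  (= −√(6/35))

j₁+j₂−J=2  J+j₁−j₂=4  J−j₁+j₂=1  j₁+j₂+J+1=8
(j₁±m₁, j₂±m₂, J±M) = (3,3,2,1,3,2)
P² = 216/35
sum k=1..2:
  [1] −1/4 = -1/4
  [2] +1/12 = 1/12
S = -1/6
C² = P²·S² = 6/35 ; C = -0.414039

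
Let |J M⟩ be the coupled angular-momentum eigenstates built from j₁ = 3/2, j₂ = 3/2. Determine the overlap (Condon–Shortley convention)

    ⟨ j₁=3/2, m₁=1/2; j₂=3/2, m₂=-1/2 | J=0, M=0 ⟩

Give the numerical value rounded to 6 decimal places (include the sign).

triangle: 3!*0!*0!/4! = 6/24
(j±m)!: 2!*1!*1!*2!*0!*0! = 4
prefactor² = (2J+1)*Δ*N² = 1
  k=1: −1/(1!*2!*0!*0!*0!*0!) = -1/2
Σ = -1/2  ⇒  CG² = 1*(-1/2)² = 1/4
CG = −√(1/4) = -0.500000

−√(1/4) = -0.500000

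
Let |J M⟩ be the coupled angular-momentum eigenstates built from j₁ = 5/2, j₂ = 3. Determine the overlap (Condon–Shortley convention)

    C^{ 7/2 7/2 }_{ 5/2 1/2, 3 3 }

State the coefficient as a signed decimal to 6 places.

+√(1/3) ≈ +0.577350

triangle: 2!·3!·4!/10! = 288/3628800
(j±m)!: 3!·2!·6!·0!·7!·0! = 43545600
prefactor² = (2J+1)·Δ·N² = 27648
  k=2: +1/(2!·0!·0!·4!·3!·0!) = 1/288
Σ = 1/288  ⇒  CG² = 27648·1/288² = 1/3
CG = +√(1/3) = +0.577350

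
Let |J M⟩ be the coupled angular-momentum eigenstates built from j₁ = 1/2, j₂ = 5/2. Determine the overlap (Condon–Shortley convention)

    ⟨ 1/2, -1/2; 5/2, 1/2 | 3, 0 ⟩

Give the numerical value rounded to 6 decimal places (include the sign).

+√(1/2) = +0.707107

√[7·0!1!5!/7! · 0!1!3!2!3!3!] = √(72)
  +(−1)^0/∏(0,0,1,3,0,2)! = 1/12  (running 1/12)
⟨..|..⟩ = √(72)·(1/12) = +0.707107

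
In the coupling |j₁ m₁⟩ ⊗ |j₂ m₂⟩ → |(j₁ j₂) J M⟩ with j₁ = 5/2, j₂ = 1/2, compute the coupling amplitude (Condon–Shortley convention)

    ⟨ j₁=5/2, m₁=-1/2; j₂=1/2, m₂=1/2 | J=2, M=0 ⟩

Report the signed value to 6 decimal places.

-0.707107

j₁+j₂−J=1  J+j₁−j₂=4  J−j₁+j₂=0  j₁+j₂+J+1=6
(j₁±m₁, j₂±m₂, J±M) = (2,3,1,0,2,2)
P² = 8
sum k=1..1:
  [1] −1/4 = -1/4
S = -1/4
C² = P²·S² = 1/2 ; C = -0.707107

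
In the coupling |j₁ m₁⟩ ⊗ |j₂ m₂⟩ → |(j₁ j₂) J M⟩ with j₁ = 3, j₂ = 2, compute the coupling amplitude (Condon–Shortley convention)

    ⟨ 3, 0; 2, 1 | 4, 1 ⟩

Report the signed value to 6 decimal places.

j₁+j₂−J=1  J+j₁−j₂=5  J−j₁+j₂=3  j₁+j₂+J+1=10
(j₁±m₁, j₂±m₂, J±M) = (3,3,3,1,5,3)
P² = 1944/7
sum k=0..1:
  [0] +1/72 = 1/72
  [1] −1/24 = -1/24
S = -1/36
C² = P²·S² = 3/14 ; C = -0.462910

-0.462910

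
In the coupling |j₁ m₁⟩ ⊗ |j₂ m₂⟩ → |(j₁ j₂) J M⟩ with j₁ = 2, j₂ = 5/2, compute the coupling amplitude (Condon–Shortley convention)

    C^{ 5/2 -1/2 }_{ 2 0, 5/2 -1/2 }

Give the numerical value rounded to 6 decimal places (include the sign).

−√(8/35) = -0.478091

triangle: 2!*2!*3!/8! = 24/40320
(j±m)!: 2!*2!*2!*3!*2!*3! = 576
prefactor² = (2J+1)*Δ*N² = 72/35
  k=0: +1/(0!*2!*2!*2!*0!*1!) = 1/8
  k=1: −1/(1!*1!*1!*1!*1!*2!) = -1/2
  k=2: +1/(2!*0!*0!*0!*2!*3!) = 1/24
Σ = -1/3  ⇒  CG² = 72/35*(-1/3)² = 8/35
CG = −√(8/35) = -0.478091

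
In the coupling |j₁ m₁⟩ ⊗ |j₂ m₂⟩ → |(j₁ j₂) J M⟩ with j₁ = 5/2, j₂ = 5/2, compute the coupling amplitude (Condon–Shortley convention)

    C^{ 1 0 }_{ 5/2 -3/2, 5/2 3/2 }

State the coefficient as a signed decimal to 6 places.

-0.358569  (= −√(9/70))

j₁+j₂−J=4  J+j₁−j₂=1  J−j₁+j₂=1  j₁+j₂+J+1=7
(j₁±m₁, j₂±m₂, J±M) = (1,4,4,1,1,1)
P² = 288/35
sum k=3..4:
  [3] −1/6 = -1/6
  [4] +1/24 = 1/24
S = -1/8
C² = P²·S² = 9/70 ; C = -0.358569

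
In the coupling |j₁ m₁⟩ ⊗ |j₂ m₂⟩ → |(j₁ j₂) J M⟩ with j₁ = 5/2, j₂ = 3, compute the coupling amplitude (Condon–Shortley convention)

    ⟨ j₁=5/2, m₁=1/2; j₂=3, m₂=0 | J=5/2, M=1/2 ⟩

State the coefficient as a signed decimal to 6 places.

−√(8/105) = -0.276026

triangle: 3!*2!*3!/9! = 72/362880
(j±m)!: 3!*2!*3!*3!*3!*2! = 5184
prefactor² = (2J+1)*Δ*N² = 216/35
  k=0: +1/(0!*3!*2!*3!*0!*0!) = 1/72
  k=1: −1/(1!*2!*1!*2!*1!*1!) = -1/4
  k=2: +1/(2!*1!*0!*1!*2!*2!) = 1/8
Σ = -1/9  ⇒  CG² = 216/35*(-1/9)² = 8/105
CG = −√(8/105) = -0.276026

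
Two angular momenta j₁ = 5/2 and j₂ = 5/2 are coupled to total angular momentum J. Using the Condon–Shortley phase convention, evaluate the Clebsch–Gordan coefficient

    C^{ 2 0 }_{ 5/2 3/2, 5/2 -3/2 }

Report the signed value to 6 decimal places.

+√(1/84) ≈ +0.109109

j₁+j₂−J=3  J+j₁−j₂=2  J−j₁+j₂=2  j₁+j₂+J+1=8
(j₁±m₁, j₂±m₂, J±M) = (4,1,1,4,2,2)
P² = 48/7
sum k=0..1:
  [0] +1/6 = 1/6
  [1] −1/8 = -1/8
S = 1/24
C² = P²·S² = 1/84 ; C = +0.109109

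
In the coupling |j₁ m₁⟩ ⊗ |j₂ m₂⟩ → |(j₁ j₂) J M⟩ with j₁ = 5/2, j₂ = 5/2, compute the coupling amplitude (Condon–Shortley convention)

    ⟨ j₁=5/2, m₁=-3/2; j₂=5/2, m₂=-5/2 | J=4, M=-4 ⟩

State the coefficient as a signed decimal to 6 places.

j₁+j₂−J=1  J+j₁−j₂=4  J−j₁+j₂=4  j₁+j₂+J+1=10
(j₁±m₁, j₂±m₂, J±M) = (1,4,0,5,0,8)
P² = 165888
sum k=0..0:
  [0] +1/576 = 1/576
S = 1/576
C² = P²·S² = 1/2 ; C = +0.707107

+0.707107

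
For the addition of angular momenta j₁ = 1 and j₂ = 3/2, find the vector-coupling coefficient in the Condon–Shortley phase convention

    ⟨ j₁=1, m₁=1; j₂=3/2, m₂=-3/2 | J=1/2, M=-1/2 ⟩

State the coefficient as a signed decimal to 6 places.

+√(1/2) = +0.707107

√[2·2!0!1!/4! · 2!0!0!3!0!1!] = √(2)
  +(−1)^0/∏(0,2,0,0,0,1)! = 1/2  (running 1/2)
⟨..|..⟩ = √(2)·(1/2) = +0.707107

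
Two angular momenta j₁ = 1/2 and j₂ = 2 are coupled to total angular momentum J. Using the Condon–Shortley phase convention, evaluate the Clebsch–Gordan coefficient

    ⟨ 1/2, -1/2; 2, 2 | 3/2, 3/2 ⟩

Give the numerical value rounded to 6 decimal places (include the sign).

triangle: 1!·0!·3!/5! = 6/120
(j±m)!: 0!·1!·4!·0!·3!·0! = 144
prefactor² = (2J+1)·Δ·N² = 144/5
  k=1: −1/(1!·0!·0!·3!·0!·0!) = -1/6
Σ = -1/6  ⇒  CG² = 144/5·(-1/6)² = 4/5
CG = −√(4/5) = -0.894427

-0.894427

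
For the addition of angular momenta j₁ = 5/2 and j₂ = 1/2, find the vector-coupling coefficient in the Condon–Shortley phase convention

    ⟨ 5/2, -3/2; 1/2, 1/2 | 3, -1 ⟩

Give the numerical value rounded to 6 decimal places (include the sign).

√[7·0!5!1!/7! · 1!4!1!0!2!4!] = √(192)
  +(−1)^0/∏(0,0,4,1,1,0)! = 1/24  (running 1/24)
⟨..|..⟩ = √(192)·(1/24) = +0.577350

+0.577350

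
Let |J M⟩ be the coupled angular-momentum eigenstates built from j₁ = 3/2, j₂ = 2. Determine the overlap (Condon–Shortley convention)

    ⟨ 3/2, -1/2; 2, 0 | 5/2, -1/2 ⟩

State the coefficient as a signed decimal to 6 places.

−√(3/35) = -0.292770

√[6·1!2!3!/7! · 1!2!2!2!2!3!] = √(48/35)
  +(−1)^0/∏(0,1,2,2,0,1)! = 1/4  (running 1/4)
  +(−1)^1/∏(1,0,1,1,1,2)! = -1/2  (running -1/4)
⟨..|..⟩ = √(48/35)·(-1/4) = -0.292770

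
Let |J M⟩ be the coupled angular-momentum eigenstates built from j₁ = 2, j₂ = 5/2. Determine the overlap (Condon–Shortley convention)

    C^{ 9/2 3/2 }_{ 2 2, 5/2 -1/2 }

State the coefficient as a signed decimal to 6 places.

+√(5/42) = +0.345033

triangle: 0!×4!×5!/10! = 2880/3628800
(j±m)!: 4!×0!×2!×3!×6!×3! = 1244160
prefactor² = (2J+1)×Δ×N² = 69120/7
  k=0: +1/(0!×0!×0!×2!×4!×3!) = 1/288
Σ = 1/288  ⇒  CG² = 69120/7×1/288² = 5/42
CG = +√(5/42) = +0.345033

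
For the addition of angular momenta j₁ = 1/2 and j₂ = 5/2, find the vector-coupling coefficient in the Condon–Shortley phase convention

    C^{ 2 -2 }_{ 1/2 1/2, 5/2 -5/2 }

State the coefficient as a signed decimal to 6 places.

triangle: 1!×0!×4!/6! = 24/720
(j±m)!: 1!×0!×0!×5!×0!×4! = 2880
prefactor² = (2J+1)×Δ×N² = 480
  k=0: +1/(0!×1!×0!×0!×0!×4!) = 1/24
Σ = 1/24  ⇒  CG² = 480×1/24² = 5/6
CG = +√(5/6) = +0.912871

+√(5/6) ≈ +0.912871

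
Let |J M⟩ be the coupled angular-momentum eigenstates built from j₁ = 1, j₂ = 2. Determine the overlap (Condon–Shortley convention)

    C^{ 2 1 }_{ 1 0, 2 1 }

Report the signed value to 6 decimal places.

triangle: 1!*1!*3!/6! = 6/720
(j±m)!: 1!*1!*3!*1!*3!*1! = 36
prefactor² = (2J+1)*Δ*N² = 3/2
  k=0: +1/(0!*1!*1!*3!*0!*0!) = 1/6
  k=1: −1/(1!*0!*0!*2!*1!*1!) = -1/2
Σ = -1/3  ⇒  CG² = 3/2*(-1/3)² = 1/6
CG = −√(1/6) = -0.408248

−√(1/6) = -0.408248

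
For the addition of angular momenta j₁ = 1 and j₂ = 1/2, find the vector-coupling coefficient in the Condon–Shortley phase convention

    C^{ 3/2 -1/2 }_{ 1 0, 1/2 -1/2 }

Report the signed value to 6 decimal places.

triangle: 0!*2!*1!/4! = 2/24
(j±m)!: 1!*1!*0!*1!*1!*2! = 2
prefactor² = (2J+1)*Δ*N² = 2/3
  k=0: +1/(0!*0!*1!*0!*1!*1!) = 1
Σ = 1  ⇒  CG² = 2/3*1² = 2/3
CG = +√(2/3) = +0.816497

+0.816497  (= +√(2/3))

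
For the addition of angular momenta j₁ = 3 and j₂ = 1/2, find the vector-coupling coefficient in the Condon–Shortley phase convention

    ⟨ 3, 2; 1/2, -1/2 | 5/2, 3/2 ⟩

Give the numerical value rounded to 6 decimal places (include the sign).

+√(5/7) = +0.845154

j₁+j₂−J=1  J+j₁−j₂=5  J−j₁+j₂=0  j₁+j₂+J+1=7
(j₁±m₁, j₂±m₂, J±M) = (5,1,0,1,4,1)
P² = 2880/7
sum k=0..0:
  [0] +1/24 = 1/24
S = 1/24
C² = P²·S² = 5/7 ; C = +0.845154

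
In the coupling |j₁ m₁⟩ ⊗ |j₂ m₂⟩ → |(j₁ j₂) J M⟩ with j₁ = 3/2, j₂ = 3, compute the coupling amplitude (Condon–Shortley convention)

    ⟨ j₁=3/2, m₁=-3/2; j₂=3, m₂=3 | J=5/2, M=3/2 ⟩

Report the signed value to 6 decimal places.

√[6·2!1!4!/8! · 0!3!6!0!4!1!] = √(5184/7)
  +(−1)^2/∏(2,0,1,4,0,0)! = 1/48  (running 1/48)
⟨..|..⟩ = √(5184/7)·(1/48) = +0.566947

+0.566947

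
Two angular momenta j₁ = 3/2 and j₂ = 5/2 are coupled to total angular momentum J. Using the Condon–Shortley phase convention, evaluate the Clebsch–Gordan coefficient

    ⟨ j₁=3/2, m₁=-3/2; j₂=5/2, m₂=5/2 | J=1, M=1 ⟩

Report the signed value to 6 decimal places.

−√(1/2) = -0.707107

√[3·3!0!2!/6! · 0!3!5!0!2!0!] = √(72)
  +(−1)^3/∏(3,0,0,2,0,0)! = -1/12  (running -1/12)
⟨..|..⟩ = √(72)·(-1/12) = -0.707107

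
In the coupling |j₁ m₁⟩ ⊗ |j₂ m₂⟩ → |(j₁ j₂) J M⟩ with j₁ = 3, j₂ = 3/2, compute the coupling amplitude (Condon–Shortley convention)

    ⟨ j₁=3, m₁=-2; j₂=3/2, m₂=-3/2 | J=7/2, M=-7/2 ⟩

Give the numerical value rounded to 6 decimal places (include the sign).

j₁+j₂−J=1  J+j₁−j₂=5  J−j₁+j₂=2  j₁+j₂+J+1=9
(j₁±m₁, j₂±m₂, J±M) = (1,5,0,3,0,7)
P² = 19200
sum k=0..0:
  [0] +1/240 = 1/240
S = 1/240
C² = P²·S² = 1/3 ; C = +0.577350

+√(1/3) ≈ +0.577350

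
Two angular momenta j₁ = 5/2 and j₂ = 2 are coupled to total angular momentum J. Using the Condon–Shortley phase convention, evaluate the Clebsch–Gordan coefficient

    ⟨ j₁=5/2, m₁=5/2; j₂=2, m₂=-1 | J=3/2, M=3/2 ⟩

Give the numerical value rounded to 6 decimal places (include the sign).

triangle: 3!×2!×1!/7! = 12/5040
(j±m)!: 5!×0!×1!×3!×3!×0! = 4320
prefactor² = (2J+1)×Δ×N² = 288/7
  k=0: +1/(0!×3!×0!×1!×2!×0!) = 1/12
Σ = 1/12  ⇒  CG² = 288/7×1/12² = 2/7
CG = +√(2/7) = +0.534522

+0.534522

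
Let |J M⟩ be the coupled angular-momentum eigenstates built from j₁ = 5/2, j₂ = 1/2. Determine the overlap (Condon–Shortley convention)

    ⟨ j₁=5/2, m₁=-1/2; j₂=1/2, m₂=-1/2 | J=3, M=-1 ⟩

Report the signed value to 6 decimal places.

+0.816497  (= +√(2/3))

j₁+j₂−J=0  J+j₁−j₂=5  J−j₁+j₂=1  j₁+j₂+J+1=7
(j₁±m₁, j₂±m₂, J±M) = (2,3,0,1,2,4)
P² = 96
sum k=0..0:
  [0] +1/12 = 1/12
S = 1/12
C² = P²·S² = 2/3 ; C = +0.816497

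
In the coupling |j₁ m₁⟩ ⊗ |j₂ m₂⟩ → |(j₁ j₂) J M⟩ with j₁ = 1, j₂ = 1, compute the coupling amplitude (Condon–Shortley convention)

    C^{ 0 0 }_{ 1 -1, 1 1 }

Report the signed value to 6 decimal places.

triangle: 2!·0!·0!/3! = 2/6
(j±m)!: 0!·2!·2!·0!·0!·0! = 4
prefactor² = (2J+1)·Δ·N² = 4/3
  k=2: +1/(2!·0!·0!·0!·0!·0!) = 1/2
Σ = 1/2  ⇒  CG² = 4/3·1/2² = 1/3
CG = +√(1/3) = +0.577350

+√(1/3) ≈ +0.577350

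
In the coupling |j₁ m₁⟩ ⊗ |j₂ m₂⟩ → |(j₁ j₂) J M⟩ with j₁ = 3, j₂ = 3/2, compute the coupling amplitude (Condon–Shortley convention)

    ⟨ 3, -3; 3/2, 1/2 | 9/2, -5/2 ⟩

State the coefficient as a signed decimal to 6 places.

+0.288675

√[10·0!6!3!/10! · 0!6!2!1!2!7!] = √(172800)
  +(−1)^0/∏(0,0,6,2,0,1)! = 1/1440  (running 1/1440)
⟨..|..⟩ = √(172800)·(1/1440) = +0.288675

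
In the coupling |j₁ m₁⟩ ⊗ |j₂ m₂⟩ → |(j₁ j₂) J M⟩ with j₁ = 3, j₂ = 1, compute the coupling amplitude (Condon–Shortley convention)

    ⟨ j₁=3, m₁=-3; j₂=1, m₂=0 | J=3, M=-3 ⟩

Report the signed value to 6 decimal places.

−√(3/4) = -0.866025

√[7·1!5!1!/8! · 0!6!1!1!0!6!] = √(10800)
  +(−1)^1/∏(1,0,5,0,0,1)! = -1/120  (running -1/120)
⟨..|..⟩ = √(10800)·(-1/120) = -0.866025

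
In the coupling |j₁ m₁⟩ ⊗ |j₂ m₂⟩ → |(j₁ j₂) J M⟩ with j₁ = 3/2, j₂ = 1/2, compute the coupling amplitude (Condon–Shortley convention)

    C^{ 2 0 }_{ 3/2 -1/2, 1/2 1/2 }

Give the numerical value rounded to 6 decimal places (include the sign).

√[5·0!3!1!/5! · 1!2!1!0!2!2!] = √(2)
  +(−1)^0/∏(0,0,2,1,1,0)! = 1/2  (running 1/2)
⟨..|..⟩ = √(2)·(1/2) = +0.707107

+√(1/2) ≈ +0.707107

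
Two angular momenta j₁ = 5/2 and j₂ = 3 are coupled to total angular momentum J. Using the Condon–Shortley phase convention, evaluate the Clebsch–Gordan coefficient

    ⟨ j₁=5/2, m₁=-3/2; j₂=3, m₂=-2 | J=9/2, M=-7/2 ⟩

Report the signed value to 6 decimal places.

triangle: 1!*4!*5!/11! = 2880/39916800
(j±m)!: 1!*4!*1!*5!*1!*8! = 116121600
prefactor² = (2J+1)*Δ*N² = 921600/11
  k=0: +1/(0!*1!*4!*1!*0!*4!) = 1/576
  k=1: −1/(1!*0!*3!*0!*1!*5!) = -1/720
Σ = 1/2880  ⇒  CG² = 921600/11*1/2880² = 1/99
CG = +√(1/99) = +0.100504

+0.100504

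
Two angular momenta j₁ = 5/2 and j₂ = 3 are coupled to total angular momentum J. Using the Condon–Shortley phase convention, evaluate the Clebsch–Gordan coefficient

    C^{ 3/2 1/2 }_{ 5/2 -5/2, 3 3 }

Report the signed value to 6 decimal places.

+√(5/14) ≈ +0.597614

j₁+j₂−J=4  J+j₁−j₂=1  J−j₁+j₂=2  j₁+j₂+J+1=8
(j₁±m₁, j₂±m₂, J±M) = (0,5,6,0,2,1)
P² = 5760/7
sum k=4..4:
  [4] +1/48 = 1/48
S = 1/48
C² = P²·S² = 5/14 ; C = +0.597614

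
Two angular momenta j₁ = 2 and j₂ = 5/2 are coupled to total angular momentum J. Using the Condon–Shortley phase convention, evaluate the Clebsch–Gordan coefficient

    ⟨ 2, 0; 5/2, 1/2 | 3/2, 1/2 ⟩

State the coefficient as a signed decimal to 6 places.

√[4·3!1!2!/7! · 2!2!3!2!2!1!] = √(32/35)
  +(−1)^1/∏(1,2,1,2,0,0)! = -1/4  (running -1/4)
  +(−1)^2/∏(2,1,0,1,1,1)! = 1/2  (running 1/4)
⟨..|..⟩ = √(32/35)·(1/4) = +0.239046

+√(2/35) = +0.239046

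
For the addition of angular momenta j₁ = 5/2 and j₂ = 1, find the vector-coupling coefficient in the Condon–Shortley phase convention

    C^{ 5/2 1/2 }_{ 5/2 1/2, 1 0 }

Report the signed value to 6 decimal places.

j₁+j₂−J=1  J+j₁−j₂=4  J−j₁+j₂=1  j₁+j₂+J+1=7
(j₁±m₁, j₂±m₂, J±M) = (3,2,1,1,3,2)
P² = 144/35
sum k=0..1:
  [0] +1/4 = 1/4
  [1] −1/6 = -1/6
S = 1/12
C² = P²·S² = 1/35 ; C = +0.169031

+0.169031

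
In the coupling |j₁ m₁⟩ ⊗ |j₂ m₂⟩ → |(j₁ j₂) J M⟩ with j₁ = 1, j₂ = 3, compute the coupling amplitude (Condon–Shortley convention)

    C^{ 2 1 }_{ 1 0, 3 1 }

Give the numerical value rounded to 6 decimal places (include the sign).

√[5·2!0!4!/7! · 1!1!4!2!3!1!] = √(96/7)
  +(−1)^1/∏(1,1,0,3,0,1)! = -1/6  (running -1/6)
⟨..|..⟩ = √(96/7)·(-1/6) = -0.617213

−√(8/21) ≈ -0.617213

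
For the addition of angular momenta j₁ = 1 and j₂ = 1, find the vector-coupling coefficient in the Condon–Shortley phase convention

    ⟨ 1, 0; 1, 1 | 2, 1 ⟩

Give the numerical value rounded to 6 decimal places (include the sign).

+0.707107

√[5·0!2!2!/5! · 1!1!2!0!3!1!] = √(2)
  +(−1)^0/∏(0,0,1,2,1,0)! = 1/2  (running 1/2)
⟨..|..⟩ = √(2)·(1/2) = +0.707107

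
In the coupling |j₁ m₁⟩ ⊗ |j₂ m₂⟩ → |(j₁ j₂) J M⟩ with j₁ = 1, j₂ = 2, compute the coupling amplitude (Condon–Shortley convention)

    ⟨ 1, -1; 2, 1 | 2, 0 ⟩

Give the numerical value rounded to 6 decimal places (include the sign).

-0.707107

√[5·1!1!3!/6! · 0!2!3!1!2!2!] = √(2)
  +(−1)^1/∏(1,0,1,2,0,1)! = -1/2  (running -1/2)
⟨..|..⟩ = √(2)·(-1/2) = -0.707107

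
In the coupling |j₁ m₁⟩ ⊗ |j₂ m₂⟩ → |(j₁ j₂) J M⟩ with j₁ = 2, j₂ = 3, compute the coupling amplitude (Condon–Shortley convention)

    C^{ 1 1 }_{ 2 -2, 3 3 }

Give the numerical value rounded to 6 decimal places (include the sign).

triangle: 4!·0!·2!/7! = 48/5040
(j±m)!: 0!·4!·6!·0!·2!·0! = 34560
prefactor² = (2J+1)·Δ·N² = 6912/7
  k=4: +1/(4!·0!·0!·2!·0!·0!) = 1/48
Σ = 1/48  ⇒  CG² = 6912/7·1/48² = 3/7
CG = +√(3/7) = +0.654654

+√(3/7) = +0.654654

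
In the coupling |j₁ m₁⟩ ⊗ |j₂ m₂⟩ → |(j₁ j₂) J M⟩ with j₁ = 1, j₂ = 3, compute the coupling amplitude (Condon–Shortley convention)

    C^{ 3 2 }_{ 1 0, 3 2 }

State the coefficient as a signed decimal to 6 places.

√[7·1!1!5!/8! · 1!1!5!1!5!1!] = √(300)
  +(−1)^0/∏(0,1,1,5,0,0)! = 1/120  (running 1/120)
  +(−1)^1/∏(1,0,0,4,1,1)! = -1/24  (running -1/30)
⟨..|..⟩ = √(300)·(-1/30) = -0.577350

-0.577350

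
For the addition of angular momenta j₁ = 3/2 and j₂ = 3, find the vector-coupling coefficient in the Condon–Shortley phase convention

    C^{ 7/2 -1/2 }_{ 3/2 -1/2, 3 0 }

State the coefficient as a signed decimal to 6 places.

-0.308607

triangle: 1!*2!*5!/9! = 240/362880
(j±m)!: 1!*2!*3!*3!*3!*4! = 10368
prefactor² = (2J+1)*Δ*N² = 384/7
  k=0: +1/(0!*1!*2!*3!*0!*2!) = 1/24
  k=1: −1/(1!*0!*1!*2!*1!*3!) = -1/12
Σ = -1/24  ⇒  CG² = 384/7*(-1/24)² = 2/21
CG = −√(2/21) = -0.308607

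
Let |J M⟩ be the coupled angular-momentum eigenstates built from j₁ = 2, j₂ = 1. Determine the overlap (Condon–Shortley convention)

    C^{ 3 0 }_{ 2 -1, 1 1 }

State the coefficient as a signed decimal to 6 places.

triangle: 0!×4!×2!/7! = 48/5040
(j±m)!: 1!×3!×2!×0!×3!×3! = 432
prefactor² = (2J+1)×Δ×N² = 144/5
  k=0: +1/(0!×0!×3!×2!×1!×0!) = 1/12
Σ = 1/12  ⇒  CG² = 144/5×1/12² = 1/5
CG = +√(1/5) = +0.447214

+√(1/5) = +0.447214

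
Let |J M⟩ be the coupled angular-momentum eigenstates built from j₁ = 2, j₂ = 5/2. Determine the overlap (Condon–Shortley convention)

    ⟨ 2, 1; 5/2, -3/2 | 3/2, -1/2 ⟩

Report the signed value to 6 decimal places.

triangle: 3!·1!·2!/7! = 12/5040
(j±m)!: 3!·1!·1!·4!·1!·2! = 288
prefactor² = (2J+1)·Δ·N² = 96/35
  k=0: +1/(0!·3!·1!·1!·0!·1!) = 1/6
  k=1: −1/(1!·2!·0!·0!·1!·2!) = -1/4
Σ = -1/12  ⇒  CG² = 96/35·(-1/12)² = 2/105
CG = −√(2/105) = -0.138013

−√(2/105) = -0.138013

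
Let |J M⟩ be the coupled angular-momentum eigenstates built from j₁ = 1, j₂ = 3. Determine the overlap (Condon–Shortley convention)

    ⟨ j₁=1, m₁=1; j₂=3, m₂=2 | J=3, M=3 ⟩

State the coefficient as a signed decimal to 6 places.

triangle: 1!·1!·5!/8! = 120/40320
(j±m)!: 2!·0!·5!·1!·6!·0! = 172800
prefactor² = (2J+1)·Δ·N² = 3600
  k=0: +1/(0!·1!·0!·5!·1!·0!) = 1/120
Σ = 1/120  ⇒  CG² = 3600·1/120² = 1/4
CG = +√(1/4) = +0.500000

+√(1/4) = +0.500000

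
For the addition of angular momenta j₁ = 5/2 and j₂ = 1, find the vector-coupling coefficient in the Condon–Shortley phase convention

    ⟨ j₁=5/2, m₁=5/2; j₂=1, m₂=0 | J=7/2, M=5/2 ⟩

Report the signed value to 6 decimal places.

√[8·0!5!2!/8! · 5!0!1!1!6!1!] = √(28800/7)
  +(−1)^0/∏(0,0,0,1,5,1)! = 1/120  (running 1/120)
⟨..|..⟩ = √(28800/7)·(1/120) = +0.534522

+0.534522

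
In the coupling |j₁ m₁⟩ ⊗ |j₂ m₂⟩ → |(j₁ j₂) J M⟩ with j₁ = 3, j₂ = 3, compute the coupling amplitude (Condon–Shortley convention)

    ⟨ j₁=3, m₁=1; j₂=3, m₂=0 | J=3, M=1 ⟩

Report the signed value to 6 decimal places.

j₁+j₂−J=3  J+j₁−j₂=3  J−j₁+j₂=3  j₁+j₂+J+1=10
(j₁±m₁, j₂±m₂, J±M) = (4,2,3,3,4,2)
P² = 864/25
sum k=0..2:
  [0] +1/72 = 1/72
  [1] −1/8 = -1/8
  [2] +1/24 = 1/24
S = -5/72
C² = P²·S² = 1/6 ; C = -0.408248

−√(1/6) = -0.408248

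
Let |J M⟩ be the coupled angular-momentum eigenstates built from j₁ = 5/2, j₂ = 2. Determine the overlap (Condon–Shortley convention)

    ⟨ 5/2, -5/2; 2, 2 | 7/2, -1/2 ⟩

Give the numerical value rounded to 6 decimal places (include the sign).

triangle: 1!·4!·3!/9! = 144/362880
(j±m)!: 0!·5!·4!·0!·3!·4! = 414720
prefactor² = (2J+1)·Δ·N² = 9216/7
  k=1: −1/(1!·0!·4!·3!·0!·0!) = -1/144
Σ = -1/144  ⇒  CG² = 9216/7·(-1/144)² = 4/63
CG = −√(4/63) = -0.251976

-0.251976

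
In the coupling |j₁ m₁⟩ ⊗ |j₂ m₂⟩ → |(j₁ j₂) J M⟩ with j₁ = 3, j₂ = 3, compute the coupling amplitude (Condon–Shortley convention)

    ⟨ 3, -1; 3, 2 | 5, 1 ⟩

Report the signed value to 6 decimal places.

j₁+j₂−J=1  J+j₁−j₂=5  J−j₁+j₂=5  j₁+j₂+J+1=12
(j₁±m₁, j₂±m₂, J±M) = (2,4,5,1,6,4)
P² = 230400/7
sum k=0..1:
  [0] +1/2880 = 1/2880
  [1] −1/288 = -1/288
S = -1/320
C² = P²·S² = 9/28 ; C = -0.566947

-0.566947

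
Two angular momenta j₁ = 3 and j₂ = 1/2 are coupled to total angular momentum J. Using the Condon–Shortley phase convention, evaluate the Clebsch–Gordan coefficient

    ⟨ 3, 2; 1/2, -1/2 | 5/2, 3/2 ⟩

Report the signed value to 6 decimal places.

+0.845154  (= +√(5/7))

j₁+j₂−J=1  J+j₁−j₂=5  J−j₁+j₂=0  j₁+j₂+J+1=7
(j₁±m₁, j₂±m₂, J±M) = (5,1,0,1,4,1)
P² = 2880/7
sum k=0..0:
  [0] +1/24 = 1/24
S = 1/24
C² = P²·S² = 5/7 ; C = +0.845154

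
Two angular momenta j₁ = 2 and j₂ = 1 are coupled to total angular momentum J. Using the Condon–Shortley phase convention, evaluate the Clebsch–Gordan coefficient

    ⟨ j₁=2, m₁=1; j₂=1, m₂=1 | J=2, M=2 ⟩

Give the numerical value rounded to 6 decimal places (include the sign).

−√(1/3) = -0.577350

triangle: 1!×3!×1!/6! = 6/720
(j±m)!: 3!×1!×2!×0!×4!×0! = 288
prefactor² = (2J+1)×Δ×N² = 12
  k=1: −1/(1!×0!×0!×1!×3!×0!) = -1/6
Σ = -1/6  ⇒  CG² = 12×(-1/6)² = 1/3
CG = −√(1/3) = -0.577350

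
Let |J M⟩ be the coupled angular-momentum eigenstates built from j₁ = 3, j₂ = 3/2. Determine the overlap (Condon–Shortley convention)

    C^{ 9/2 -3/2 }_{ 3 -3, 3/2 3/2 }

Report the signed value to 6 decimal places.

j₁+j₂−J=0  J+j₁−j₂=6  J−j₁+j₂=3  j₁+j₂+J+1=10
(j₁±m₁, j₂±m₂, J±M) = (0,6,3,0,3,6)
P² = 1555200/7
sum k=0..0:
  [0] +1/4320 = 1/4320
S = 1/4320
C² = P²·S² = 1/84 ; C = +0.109109

+0.109109  (= +√(1/84))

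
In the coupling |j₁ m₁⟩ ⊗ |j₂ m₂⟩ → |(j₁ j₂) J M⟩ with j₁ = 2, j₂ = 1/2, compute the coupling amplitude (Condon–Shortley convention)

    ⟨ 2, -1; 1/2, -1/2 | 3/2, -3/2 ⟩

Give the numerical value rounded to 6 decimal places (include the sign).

triangle: 1!*3!*0!/5! = 6/120
(j±m)!: 1!*3!*0!*1!*0!*3! = 36
prefactor² = (2J+1)*Δ*N² = 36/5
  k=0: +1/(0!*1!*3!*0!*0!*0!) = 1/6
Σ = 1/6  ⇒  CG² = 36/5*1/6² = 1/5
CG = +√(1/5) = +0.447214

+0.447214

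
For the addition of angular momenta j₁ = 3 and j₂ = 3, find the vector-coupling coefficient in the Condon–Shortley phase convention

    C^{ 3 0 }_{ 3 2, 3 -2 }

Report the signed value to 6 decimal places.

j₁+j₂−J=3  J+j₁−j₂=3  J−j₁+j₂=3  j₁+j₂+J+1=10
(j₁±m₁, j₂±m₂, J±M) = (5,1,1,5,3,3)
P² = 216
sum k=0..1:
  [0] +1/24 = 1/24
  [1] −1/72 = -1/72
S = 1/36
C² = P²·S² = 1/6 ; C = +0.408248

+0.408248  (= +√(1/6))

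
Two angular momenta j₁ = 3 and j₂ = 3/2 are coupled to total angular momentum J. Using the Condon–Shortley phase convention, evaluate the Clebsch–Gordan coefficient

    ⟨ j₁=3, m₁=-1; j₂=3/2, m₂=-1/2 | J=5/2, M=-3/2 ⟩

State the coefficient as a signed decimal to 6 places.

j₁+j₂−J=2  J+j₁−j₂=4  J−j₁+j₂=1  j₁+j₂+J+1=8
(j₁±m₁, j₂±m₂, J±M) = (2,4,1,2,1,4)
P² = 576/35
sum k=0..1:
  [0] +1/48 = 1/48
  [1] −1/6 = -1/6
S = -7/48
C² = P²·S² = 7/20 ; C = -0.591608

-0.591608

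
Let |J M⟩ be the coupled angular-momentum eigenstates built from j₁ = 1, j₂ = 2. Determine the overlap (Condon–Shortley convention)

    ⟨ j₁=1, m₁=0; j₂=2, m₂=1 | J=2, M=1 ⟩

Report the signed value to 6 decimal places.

√[5·1!1!3!/6! · 1!1!3!1!3!1!] = √(3/2)
  +(−1)^0/∏(0,1,1,3,0,0)! = 1/6  (running 1/6)
  +(−1)^1/∏(1,0,0,2,1,1)! = -1/2  (running -1/3)
⟨..|..⟩ = √(3/2)·(-1/3) = -0.408248

−√(1/6) = -0.408248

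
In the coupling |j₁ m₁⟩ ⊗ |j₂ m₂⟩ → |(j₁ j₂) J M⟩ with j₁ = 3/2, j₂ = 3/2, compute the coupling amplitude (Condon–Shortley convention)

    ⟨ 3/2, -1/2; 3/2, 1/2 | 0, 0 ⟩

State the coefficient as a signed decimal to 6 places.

+0.500000

j₁+j₂−J=3  J+j₁−j₂=0  J−j₁+j₂=0  j₁+j₂+J+1=4
(j₁±m₁, j₂±m₂, J±M) = (1,2,2,1,0,0)
P² = 1
sum k=2..2:
  [2] +1/2 = 1/2
S = 1/2
C² = P²·S² = 1/4 ; C = +0.500000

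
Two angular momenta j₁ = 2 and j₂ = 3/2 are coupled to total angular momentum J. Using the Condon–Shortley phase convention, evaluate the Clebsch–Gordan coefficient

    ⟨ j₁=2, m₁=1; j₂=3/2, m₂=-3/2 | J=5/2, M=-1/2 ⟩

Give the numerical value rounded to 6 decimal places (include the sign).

√[6·1!3!2!/7! · 3!1!0!3!2!3!] = √(216/35)
  +(−1)^0/∏(0,1,1,0,2,2)! = 1/4  (running 1/4)
⟨..|..⟩ = √(216/35)·(1/4) = +0.621059

+√(27/70) ≈ +0.621059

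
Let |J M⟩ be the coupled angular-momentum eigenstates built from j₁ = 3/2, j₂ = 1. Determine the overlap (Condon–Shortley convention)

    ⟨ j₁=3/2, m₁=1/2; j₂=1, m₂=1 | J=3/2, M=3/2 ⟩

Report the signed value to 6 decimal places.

triangle: 1!*2!*1!/5! = 2/120
(j±m)!: 2!*1!*2!*0!*3!*0! = 24
prefactor² = (2J+1)*Δ*N² = 8/5
  k=1: −1/(1!*0!*0!*1!*2!*0!) = -1/2
Σ = -1/2  ⇒  CG² = 8/5*(-1/2)² = 2/5
CG = −√(2/5) = -0.632456

−√(2/5) = -0.632456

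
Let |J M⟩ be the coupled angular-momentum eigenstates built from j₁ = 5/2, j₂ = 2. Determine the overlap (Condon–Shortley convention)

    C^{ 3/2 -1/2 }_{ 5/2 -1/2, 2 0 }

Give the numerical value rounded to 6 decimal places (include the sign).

triangle: 3!·2!·1!/7! = 12/5040
(j±m)!: 2!·3!·2!·2!·1!·2! = 96
prefactor² = (2J+1)·Δ·N² = 32/35
  k=1: −1/(1!·2!·2!·1!·0!·0!) = -1/4
  k=2: +1/(2!·1!·1!·0!·1!·1!) = 1/2
Σ = 1/4  ⇒  CG² = 32/35·1/4² = 2/35
CG = +√(2/35) = +0.239046

+0.239046  (= +√(2/35))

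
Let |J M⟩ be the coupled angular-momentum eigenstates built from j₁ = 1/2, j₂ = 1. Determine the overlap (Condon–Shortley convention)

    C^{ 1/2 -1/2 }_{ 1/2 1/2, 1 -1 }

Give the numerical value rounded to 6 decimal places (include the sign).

triangle: 1!*0!*1!/3! = 1/6
(j±m)!: 1!*0!*0!*2!*0!*1! = 2
prefactor² = (2J+1)*Δ*N² = 2/3
  k=0: +1/(0!*1!*0!*0!*0!*1!) = 1
Σ = 1  ⇒  CG² = 2/3*1² = 2/3
CG = +√(2/3) = +0.816497

+0.816497  (= +√(2/3))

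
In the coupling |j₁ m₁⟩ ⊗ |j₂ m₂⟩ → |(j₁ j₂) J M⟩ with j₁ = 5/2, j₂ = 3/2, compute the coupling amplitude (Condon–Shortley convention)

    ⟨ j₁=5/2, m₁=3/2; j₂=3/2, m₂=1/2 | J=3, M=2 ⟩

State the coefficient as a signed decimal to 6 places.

triangle: 1!*4!*2!/8! = 48/40320
(j±m)!: 4!*1!*2!*1!*5!*1! = 5760
prefactor² = (2J+1)*Δ*N² = 48
  k=0: +1/(0!*1!*1!*2!*3!*0!) = 1/12
  k=1: −1/(1!*0!*0!*1!*4!*1!) = -1/24
Σ = 1/24  ⇒  CG² = 48*1/24² = 1/12
CG = +√(1/12) = +0.288675

+0.288675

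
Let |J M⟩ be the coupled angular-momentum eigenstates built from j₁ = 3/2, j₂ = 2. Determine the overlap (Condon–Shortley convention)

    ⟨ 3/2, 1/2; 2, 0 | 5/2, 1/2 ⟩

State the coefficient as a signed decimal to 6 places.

triangle: 1!×2!×3!/7! = 12/5040
(j±m)!: 2!×1!×2!×2!×3!×2! = 96
prefactor² = (2J+1)×Δ×N² = 48/35
  k=0: +1/(0!×1!×1!×2!×1!×1!) = 1/2
  k=1: −1/(1!×0!×0!×1!×2!×2!) = -1/4
Σ = 1/4  ⇒  CG² = 48/35×1/4² = 3/35
CG = +√(3/35) = +0.292770

+√(3/35) = +0.292770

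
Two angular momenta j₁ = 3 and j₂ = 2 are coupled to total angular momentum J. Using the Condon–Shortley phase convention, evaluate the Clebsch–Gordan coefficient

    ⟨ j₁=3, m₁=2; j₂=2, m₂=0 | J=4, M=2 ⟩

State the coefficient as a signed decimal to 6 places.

+0.585540  (= +√(12/35))

triangle: 1!·5!·3!/10! = 720/3628800
(j±m)!: 5!·1!·2!·2!·6!·2! = 691200
prefactor² = (2J+1)·Δ·N² = 8640/7
  k=0: +1/(0!·1!·1!·2!·4!·1!) = 1/48
  k=1: −1/(1!·0!·0!·1!·5!·2!) = -1/240
Σ = 1/60  ⇒  CG² = 8640/7·1/60² = 12/35
CG = +√(12/35) = +0.585540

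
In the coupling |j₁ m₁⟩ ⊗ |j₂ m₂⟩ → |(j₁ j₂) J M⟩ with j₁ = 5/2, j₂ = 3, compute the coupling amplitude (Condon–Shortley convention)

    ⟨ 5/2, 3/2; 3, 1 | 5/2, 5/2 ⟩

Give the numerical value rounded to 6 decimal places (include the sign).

√[6·3!2!3!/9! · 4!1!4!2!5!0!] = √(1152/7)
  +(−1)^1/∏(1,2,0,3,2,0)! = -1/24  (running -1/24)
⟨..|..⟩ = √(1152/7)·(-1/24) = -0.534522

-0.534522  (= −√(2/7))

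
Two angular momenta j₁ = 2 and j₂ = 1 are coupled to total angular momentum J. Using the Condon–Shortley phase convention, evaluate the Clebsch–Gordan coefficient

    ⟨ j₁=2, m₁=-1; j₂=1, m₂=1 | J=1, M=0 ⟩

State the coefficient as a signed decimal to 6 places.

triangle: 2!×2!×0!/5! = 4/120
(j±m)!: 1!×3!×2!×0!×1!×1! = 12
prefactor² = (2J+1)×Δ×N² = 6/5
  k=2: +1/(2!×0!×1!×0!×1!×0!) = 1/2
Σ = 1/2  ⇒  CG² = 6/5×1/2² = 3/10
CG = +√(3/10) = +0.547723

+√(3/10) = +0.547723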